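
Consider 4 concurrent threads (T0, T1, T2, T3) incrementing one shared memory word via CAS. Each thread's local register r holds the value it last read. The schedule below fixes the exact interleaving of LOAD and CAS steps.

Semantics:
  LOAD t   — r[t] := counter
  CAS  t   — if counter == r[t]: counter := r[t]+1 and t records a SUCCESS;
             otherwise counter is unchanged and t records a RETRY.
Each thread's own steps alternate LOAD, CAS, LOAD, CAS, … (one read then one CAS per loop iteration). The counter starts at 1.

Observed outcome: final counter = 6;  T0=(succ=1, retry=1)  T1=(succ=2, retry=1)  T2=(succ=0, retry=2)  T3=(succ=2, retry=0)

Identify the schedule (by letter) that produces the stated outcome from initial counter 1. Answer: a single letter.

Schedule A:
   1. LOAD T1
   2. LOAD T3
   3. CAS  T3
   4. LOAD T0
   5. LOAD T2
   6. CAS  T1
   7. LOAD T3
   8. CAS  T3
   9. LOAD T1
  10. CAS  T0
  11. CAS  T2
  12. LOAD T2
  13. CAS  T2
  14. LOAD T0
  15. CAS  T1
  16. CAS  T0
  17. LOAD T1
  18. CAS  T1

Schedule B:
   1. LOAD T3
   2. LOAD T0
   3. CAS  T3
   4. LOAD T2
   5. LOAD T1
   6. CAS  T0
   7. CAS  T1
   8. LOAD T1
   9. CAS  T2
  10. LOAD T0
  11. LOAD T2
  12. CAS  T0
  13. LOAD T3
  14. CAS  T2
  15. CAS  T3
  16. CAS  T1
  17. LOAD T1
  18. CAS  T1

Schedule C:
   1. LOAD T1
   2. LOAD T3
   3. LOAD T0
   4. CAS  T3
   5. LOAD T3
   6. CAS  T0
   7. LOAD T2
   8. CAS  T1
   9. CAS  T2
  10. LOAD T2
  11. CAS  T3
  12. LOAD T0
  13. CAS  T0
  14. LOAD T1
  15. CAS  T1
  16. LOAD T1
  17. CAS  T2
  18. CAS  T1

Tracing schedule B:
step 1: T3 LOAD ⇒ load; ctr=1 reg=1
step 2: T0 LOAD ⇒ load; ctr=1 reg=1
step 3: T3 CAS ⇒ ok; ctr=2 reg=1
step 4: T2 LOAD ⇒ load; ctr=2 reg=2
step 5: T1 LOAD ⇒ load; ctr=2 reg=2
step 6: T0 CAS ⇒ retry; ctr=2 reg=1
step 7: T1 CAS ⇒ ok; ctr=3 reg=2
step 8: T1 LOAD ⇒ load; ctr=3 reg=3
step 9: T2 CAS ⇒ retry; ctr=3 reg=2
step 10: T0 LOAD ⇒ load; ctr=3 reg=3
step 11: T2 LOAD ⇒ load; ctr=3 reg=3
step 12: T0 CAS ⇒ ok; ctr=4 reg=3
step 13: T3 LOAD ⇒ load; ctr=4 reg=4
step 14: T2 CAS ⇒ retry; ctr=4 reg=3
step 15: T3 CAS ⇒ ok; ctr=5 reg=4
step 16: T1 CAS ⇒ retry; ctr=5 reg=3
step 17: T1 LOAD ⇒ load; ctr=5 reg=5
step 18: T1 CAS ⇒ ok; ctr=6 reg=5

B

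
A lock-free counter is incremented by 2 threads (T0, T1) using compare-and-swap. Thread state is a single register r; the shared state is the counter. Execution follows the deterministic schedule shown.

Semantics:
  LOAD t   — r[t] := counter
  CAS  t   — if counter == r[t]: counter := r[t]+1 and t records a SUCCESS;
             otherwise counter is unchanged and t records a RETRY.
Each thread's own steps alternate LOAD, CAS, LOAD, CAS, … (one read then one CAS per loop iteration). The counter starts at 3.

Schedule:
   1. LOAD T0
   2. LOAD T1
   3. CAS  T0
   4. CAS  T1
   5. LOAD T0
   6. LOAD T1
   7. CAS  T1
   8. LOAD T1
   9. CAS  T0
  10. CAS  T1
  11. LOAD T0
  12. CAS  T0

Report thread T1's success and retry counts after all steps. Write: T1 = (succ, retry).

[1] T0.load  rd  (counter 3, T0.r 3)
[2] T1.load  rd  (counter 3, T1.r 3)
[3] T0.cas  hit  (counter 4, T0.r 3)
[4] T1.cas  miss  (counter 4, T1.r 3)
[5] T0.load  rd  (counter 4, T0.r 4)
[6] T1.load  rd  (counter 4, T1.r 4)
[7] T1.cas  hit  (counter 5, T1.r 4)
[8] T1.load  rd  (counter 5, T1.r 5)
[9] T0.cas  miss  (counter 5, T0.r 4)
[10] T1.cas  hit  (counter 6, T1.r 5)
[11] T0.load  rd  (counter 6, T0.r 6)
[12] T0.cas  hit  (counter 7, T0.r 6)

T1 = (2, 1)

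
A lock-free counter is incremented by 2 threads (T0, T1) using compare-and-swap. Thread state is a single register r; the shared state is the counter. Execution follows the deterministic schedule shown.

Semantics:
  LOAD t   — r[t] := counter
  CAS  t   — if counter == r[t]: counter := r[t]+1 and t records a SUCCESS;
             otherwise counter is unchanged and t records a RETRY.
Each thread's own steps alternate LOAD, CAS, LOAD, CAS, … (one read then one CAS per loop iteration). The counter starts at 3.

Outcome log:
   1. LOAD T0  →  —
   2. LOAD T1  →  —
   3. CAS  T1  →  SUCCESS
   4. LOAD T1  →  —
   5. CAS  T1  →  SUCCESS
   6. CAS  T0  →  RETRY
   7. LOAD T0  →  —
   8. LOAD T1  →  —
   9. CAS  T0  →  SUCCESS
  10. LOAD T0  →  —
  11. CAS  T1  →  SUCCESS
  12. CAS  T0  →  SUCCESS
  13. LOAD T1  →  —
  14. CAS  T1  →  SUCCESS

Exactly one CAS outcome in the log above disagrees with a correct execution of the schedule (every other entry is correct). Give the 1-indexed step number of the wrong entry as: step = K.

step = 11

Re-executing:
1. LOAD T0 → mem=3 r[T0]=3 [LOAD]
2. LOAD T1 → mem=3 r[T1]=3 [LOAD]
3. CAS T1 → mem=4 r[T1]=3 [OK]
4. LOAD T1 → mem=4 r[T1]=4 [LOAD]
5. CAS T1 → mem=5 r[T1]=4 [OK]
6. CAS T0 → mem=5 r[T0]=3 [RETRY]
7. LOAD T0 → mem=5 r[T0]=5 [LOAD]
8. LOAD T1 → mem=5 r[T1]=5 [LOAD]
9. CAS T0 → mem=6 r[T0]=5 [OK]
10. LOAD T0 → mem=6 r[T0]=6 [LOAD]
11. CAS T1 → mem=6 r[T1]=5 [RETRY]
12. CAS T0 → mem=7 r[T0]=6 [OK]
13. LOAD T1 → mem=7 r[T1]=7 [LOAD]
14. CAS T1 → mem=8 r[T1]=7 [OK]
Mismatch at 11.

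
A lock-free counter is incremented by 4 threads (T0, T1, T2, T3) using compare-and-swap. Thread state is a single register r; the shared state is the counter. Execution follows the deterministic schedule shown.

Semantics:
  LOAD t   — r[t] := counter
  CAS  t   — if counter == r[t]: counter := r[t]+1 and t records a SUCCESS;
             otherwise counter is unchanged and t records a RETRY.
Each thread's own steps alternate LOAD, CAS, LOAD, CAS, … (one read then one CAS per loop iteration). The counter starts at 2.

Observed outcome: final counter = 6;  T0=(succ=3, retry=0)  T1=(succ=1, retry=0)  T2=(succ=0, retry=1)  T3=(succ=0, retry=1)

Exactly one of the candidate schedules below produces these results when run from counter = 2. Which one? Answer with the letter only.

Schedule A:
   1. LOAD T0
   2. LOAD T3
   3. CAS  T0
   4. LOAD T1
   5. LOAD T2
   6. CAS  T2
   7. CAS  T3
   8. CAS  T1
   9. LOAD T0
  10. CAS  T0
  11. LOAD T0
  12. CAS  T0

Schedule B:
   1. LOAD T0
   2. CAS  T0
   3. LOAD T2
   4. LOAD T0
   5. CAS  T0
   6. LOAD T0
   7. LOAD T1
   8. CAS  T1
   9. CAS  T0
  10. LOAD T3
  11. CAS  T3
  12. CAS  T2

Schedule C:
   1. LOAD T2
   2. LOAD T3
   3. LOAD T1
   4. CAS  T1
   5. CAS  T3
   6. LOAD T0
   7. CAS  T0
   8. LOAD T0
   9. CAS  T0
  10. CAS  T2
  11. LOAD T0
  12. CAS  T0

Simulating candidate C:
1. LOAD T2 → mem=2 r[T2]=2 [LOAD]
2. LOAD T3 → mem=2 r[T3]=2 [LOAD]
3. LOAD T1 → mem=2 r[T1]=2 [LOAD]
4. CAS T1 → mem=3 r[T1]=2 [OK]
5. CAS T3 → mem=3 r[T3]=2 [RETRY]
6. LOAD T0 → mem=3 r[T0]=3 [LOAD]
7. CAS T0 → mem=4 r[T0]=3 [OK]
8. LOAD T0 → mem=4 r[T0]=4 [LOAD]
9. CAS T0 → mem=5 r[T0]=4 [OK]
10. CAS T2 → mem=5 r[T2]=2 [RETRY]
11. LOAD T0 → mem=5 r[T0]=5 [LOAD]
12. CAS T0 → mem=6 r[T0]=5 [OK]

C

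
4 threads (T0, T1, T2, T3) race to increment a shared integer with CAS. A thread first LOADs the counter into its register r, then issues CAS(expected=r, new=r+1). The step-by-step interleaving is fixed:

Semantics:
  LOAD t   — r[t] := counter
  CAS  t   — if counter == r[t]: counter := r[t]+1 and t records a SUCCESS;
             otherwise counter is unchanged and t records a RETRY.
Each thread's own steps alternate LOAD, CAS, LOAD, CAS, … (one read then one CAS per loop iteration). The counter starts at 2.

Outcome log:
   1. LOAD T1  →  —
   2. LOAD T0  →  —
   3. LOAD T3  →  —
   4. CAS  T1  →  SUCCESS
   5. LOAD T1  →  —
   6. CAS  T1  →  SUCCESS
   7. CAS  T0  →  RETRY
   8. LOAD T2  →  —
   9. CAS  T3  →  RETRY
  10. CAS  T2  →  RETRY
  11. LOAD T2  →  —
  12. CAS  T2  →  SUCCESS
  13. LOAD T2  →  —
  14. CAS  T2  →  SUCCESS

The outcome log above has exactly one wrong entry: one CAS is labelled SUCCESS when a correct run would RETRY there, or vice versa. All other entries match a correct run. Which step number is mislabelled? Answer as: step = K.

step = 10

Reference trace:
1. LOAD T1 → mem=2 r[T1]=2 [LOAD]
2. LOAD T0 → mem=2 r[T0]=2 [LOAD]
3. LOAD T3 → mem=2 r[T3]=2 [LOAD]
4. CAS T1 → mem=3 r[T1]=2 [OK]
5. LOAD T1 → mem=3 r[T1]=3 [LOAD]
6. CAS T1 → mem=4 r[T1]=3 [OK]
7. CAS T0 → mem=4 r[T0]=2 [RETRY]
8. LOAD T2 → mem=4 r[T2]=4 [LOAD]
9. CAS T3 → mem=4 r[T3]=2 [RETRY]
10. CAS T2 → mem=5 r[T2]=4 [OK]
11. LOAD T2 → mem=5 r[T2]=5 [LOAD]
12. CAS T2 → mem=6 r[T2]=5 [OK]
13. LOAD T2 → mem=6 r[T2]=6 [LOAD]
14. CAS T2 → mem=7 r[T2]=6 [OK]
Mismatch at 10.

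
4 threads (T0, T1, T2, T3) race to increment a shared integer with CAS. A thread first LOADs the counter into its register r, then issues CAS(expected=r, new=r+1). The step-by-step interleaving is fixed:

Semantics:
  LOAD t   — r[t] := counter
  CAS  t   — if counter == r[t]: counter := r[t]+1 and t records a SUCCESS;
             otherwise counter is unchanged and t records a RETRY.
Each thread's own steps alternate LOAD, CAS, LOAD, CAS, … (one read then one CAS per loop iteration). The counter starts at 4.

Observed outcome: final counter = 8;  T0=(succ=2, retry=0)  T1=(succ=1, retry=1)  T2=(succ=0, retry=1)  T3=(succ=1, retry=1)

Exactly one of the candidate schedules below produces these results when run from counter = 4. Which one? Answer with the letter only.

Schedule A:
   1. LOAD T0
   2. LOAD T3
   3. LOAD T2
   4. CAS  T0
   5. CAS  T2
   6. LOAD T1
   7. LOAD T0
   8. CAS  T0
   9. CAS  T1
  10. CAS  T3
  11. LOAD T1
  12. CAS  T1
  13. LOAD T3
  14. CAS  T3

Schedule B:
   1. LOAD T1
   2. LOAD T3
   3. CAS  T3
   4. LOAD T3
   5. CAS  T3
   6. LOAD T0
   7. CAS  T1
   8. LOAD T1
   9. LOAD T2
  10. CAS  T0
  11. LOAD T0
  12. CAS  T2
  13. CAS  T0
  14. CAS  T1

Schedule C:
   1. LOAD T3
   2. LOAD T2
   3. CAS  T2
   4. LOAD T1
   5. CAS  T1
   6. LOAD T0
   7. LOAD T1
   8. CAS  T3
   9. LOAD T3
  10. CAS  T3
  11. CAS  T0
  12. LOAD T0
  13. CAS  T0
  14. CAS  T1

Run A:
T0 LOAD — after: cnt=4, r=4 — load
T3 LOAD — after: cnt=4, r=4 — load
T2 LOAD — after: cnt=4, r=4 — load
T0 CAS — after: cnt=5, r=4 — ok
T2 CAS — after: cnt=5, r=4 — retry
T1 LOAD — after: cnt=5, r=5 — load
T0 LOAD — after: cnt=5, r=5 — load
T0 CAS — after: cnt=6, r=5 — ok
T1 CAS — after: cnt=6, r=5 — retry
T3 CAS — after: cnt=6, r=4 — retry
T1 LOAD — after: cnt=6, r=6 — load
T1 CAS — after: cnt=7, r=6 — ok
T3 LOAD — after: cnt=7, r=7 — load
T3 CAS — after: cnt=8, r=7 — ok

A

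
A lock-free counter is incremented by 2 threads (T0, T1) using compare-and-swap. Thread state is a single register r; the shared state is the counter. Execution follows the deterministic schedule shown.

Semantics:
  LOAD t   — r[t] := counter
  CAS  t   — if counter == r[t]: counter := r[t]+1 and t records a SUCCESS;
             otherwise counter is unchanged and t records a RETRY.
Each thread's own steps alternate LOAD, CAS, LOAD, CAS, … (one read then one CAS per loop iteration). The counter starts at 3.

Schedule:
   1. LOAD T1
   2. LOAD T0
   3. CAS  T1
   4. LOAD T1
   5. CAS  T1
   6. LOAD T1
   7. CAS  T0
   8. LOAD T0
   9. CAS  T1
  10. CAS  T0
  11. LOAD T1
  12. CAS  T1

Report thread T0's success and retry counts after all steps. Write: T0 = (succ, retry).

[1] T1.load  rd  (counter 3, T1.r 3)
[2] T0.load  rd  (counter 3, T0.r 3)
[3] T1.cas  hit  (counter 4, T1.r 3)
[4] T1.load  rd  (counter 4, T1.r 4)
[5] T1.cas  hit  (counter 5, T1.r 4)
[6] T1.load  rd  (counter 5, T1.r 5)
[7] T0.cas  miss  (counter 5, T0.r 3)
[8] T0.load  rd  (counter 5, T0.r 5)
[9] T1.cas  hit  (counter 6, T1.r 5)
[10] T0.cas  miss  (counter 6, T0.r 5)
[11] T1.load  rd  (counter 6, T1.r 6)
[12] T1.cas  hit  (counter 7, T1.r 6)

T0 = (0, 2)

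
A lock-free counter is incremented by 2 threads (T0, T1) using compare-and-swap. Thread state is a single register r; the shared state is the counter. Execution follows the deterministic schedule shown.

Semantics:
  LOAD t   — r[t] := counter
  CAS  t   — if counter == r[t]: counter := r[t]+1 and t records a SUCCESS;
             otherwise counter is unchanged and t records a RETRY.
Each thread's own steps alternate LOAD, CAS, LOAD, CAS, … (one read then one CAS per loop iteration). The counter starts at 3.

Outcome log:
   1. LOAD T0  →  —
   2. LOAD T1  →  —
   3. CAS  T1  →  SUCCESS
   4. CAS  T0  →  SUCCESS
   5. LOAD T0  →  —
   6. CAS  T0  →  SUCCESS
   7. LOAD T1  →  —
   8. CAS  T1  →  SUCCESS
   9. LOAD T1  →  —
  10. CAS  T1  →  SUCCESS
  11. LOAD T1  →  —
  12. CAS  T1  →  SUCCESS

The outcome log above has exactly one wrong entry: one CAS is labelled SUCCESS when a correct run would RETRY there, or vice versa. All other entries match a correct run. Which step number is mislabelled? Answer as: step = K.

Reference trace:
   1) LOAD T0:  M=3  r_T0=3
   2) LOAD T1:  M=3  r_T1=3
   3) CAS  T1:  M=4  r_T1=3 ✓
   4) CAS  T0:  M=4  r_T0=3 ✗
   5) LOAD T0:  M=4  r_T0=4
   6) CAS  T0:  M=5  r_T0=4 ✓
   7) LOAD T1:  M=5  r_T1=5
   8) CAS  T1:  M=6  r_T1=5 ✓
   9) LOAD T1:  M=6  r_T1=6
  10) CAS  T1:  M=7  r_T1=6 ✓
  11) LOAD T1:  M=7  r_T1=7
  12) CAS  T1:  M=8  r_T1=7 ✓
Mismatch at 4.

step = 4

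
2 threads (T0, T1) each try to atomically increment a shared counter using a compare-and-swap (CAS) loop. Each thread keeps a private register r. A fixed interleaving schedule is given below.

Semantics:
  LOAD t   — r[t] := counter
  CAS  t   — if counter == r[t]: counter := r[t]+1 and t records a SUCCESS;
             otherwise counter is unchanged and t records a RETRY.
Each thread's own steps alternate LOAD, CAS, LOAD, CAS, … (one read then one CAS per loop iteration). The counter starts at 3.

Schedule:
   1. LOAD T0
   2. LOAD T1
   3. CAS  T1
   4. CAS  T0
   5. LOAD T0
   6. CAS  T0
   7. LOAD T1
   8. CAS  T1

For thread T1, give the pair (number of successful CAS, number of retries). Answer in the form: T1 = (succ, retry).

#1 T0 reads 3
#2 T1 reads 3
#3 T1 CAS(3→4) writes; counter now 4
#4 T0 CAS(3→4) fails; counter now 4
#5 T0 reads 4
#6 T0 CAS(4→5) writes; counter now 5
#7 T1 reads 5
#8 T1 CAS(5→6) writes; counter now 6

T1 = (2, 0)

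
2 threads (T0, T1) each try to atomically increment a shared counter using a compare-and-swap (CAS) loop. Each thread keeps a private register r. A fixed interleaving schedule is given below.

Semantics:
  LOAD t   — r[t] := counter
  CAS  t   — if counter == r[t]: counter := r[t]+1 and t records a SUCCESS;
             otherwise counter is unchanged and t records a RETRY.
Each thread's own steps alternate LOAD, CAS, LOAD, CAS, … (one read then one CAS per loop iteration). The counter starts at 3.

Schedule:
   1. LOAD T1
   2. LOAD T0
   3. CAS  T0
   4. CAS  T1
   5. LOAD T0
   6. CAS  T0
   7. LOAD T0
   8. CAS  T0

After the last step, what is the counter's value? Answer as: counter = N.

T1 LOAD — after: cnt=3, r=3 — load
T0 LOAD — after: cnt=3, r=3 — load
T0 CAS — after: cnt=4, r=3 — ok
T1 CAS — after: cnt=4, r=3 — retry
T0 LOAD — after: cnt=4, r=4 — load
T0 CAS — after: cnt=5, r=4 — ok
T0 LOAD — after: cnt=5, r=5 — load
T0 CAS — after: cnt=6, r=5 — ok

counter = 6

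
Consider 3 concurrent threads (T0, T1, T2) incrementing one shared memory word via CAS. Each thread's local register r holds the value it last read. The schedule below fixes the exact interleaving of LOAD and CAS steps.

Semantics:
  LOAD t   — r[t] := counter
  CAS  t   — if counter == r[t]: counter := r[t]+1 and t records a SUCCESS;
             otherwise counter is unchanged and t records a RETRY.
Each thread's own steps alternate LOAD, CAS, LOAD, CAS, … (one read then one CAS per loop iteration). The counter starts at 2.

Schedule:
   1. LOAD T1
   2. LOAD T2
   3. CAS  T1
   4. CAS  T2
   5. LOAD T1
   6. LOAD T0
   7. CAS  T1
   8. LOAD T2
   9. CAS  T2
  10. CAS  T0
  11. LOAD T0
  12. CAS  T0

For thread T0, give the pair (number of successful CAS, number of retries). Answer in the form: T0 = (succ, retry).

T0 = (1, 1)

1. LOAD T1 → mem=2 r[T1]=2 [LOAD]
2. LOAD T2 → mem=2 r[T2]=2 [LOAD]
3. CAS T1 → mem=3 r[T1]=2 [OK]
4. CAS T2 → mem=3 r[T2]=2 [RETRY]
5. LOAD T1 → mem=3 r[T1]=3 [LOAD]
6. LOAD T0 → mem=3 r[T0]=3 [LOAD]
7. CAS T1 → mem=4 r[T1]=3 [OK]
8. LOAD T2 → mem=4 r[T2]=4 [LOAD]
9. CAS T2 → mem=5 r[T2]=4 [OK]
10. CAS T0 → mem=5 r[T0]=3 [RETRY]
11. LOAD T0 → mem=5 r[T0]=5 [LOAD]
12. CAS T0 → mem=6 r[T0]=5 [OK]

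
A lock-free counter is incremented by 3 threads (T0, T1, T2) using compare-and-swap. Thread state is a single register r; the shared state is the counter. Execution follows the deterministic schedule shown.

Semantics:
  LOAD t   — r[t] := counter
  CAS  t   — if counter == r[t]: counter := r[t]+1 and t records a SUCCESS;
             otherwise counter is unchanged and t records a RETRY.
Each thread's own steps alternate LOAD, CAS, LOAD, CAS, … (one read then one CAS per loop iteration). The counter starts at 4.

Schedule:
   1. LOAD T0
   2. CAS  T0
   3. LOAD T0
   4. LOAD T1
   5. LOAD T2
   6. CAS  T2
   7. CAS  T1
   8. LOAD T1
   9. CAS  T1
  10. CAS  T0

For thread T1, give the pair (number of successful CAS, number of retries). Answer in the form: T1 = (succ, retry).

#1 T0 reads 4
#2 T0 CAS(4→5) writes; counter now 5
#3 T0 reads 5
#4 T1 reads 5
#5 T2 reads 5
#6 T2 CAS(5→6) writes; counter now 6
#7 T1 CAS(5→6) fails; counter now 6
#8 T1 reads 6
#9 T1 CAS(6→7) writes; counter now 7
#10 T0 CAS(5→6) fails; counter now 7

T1 = (1, 1)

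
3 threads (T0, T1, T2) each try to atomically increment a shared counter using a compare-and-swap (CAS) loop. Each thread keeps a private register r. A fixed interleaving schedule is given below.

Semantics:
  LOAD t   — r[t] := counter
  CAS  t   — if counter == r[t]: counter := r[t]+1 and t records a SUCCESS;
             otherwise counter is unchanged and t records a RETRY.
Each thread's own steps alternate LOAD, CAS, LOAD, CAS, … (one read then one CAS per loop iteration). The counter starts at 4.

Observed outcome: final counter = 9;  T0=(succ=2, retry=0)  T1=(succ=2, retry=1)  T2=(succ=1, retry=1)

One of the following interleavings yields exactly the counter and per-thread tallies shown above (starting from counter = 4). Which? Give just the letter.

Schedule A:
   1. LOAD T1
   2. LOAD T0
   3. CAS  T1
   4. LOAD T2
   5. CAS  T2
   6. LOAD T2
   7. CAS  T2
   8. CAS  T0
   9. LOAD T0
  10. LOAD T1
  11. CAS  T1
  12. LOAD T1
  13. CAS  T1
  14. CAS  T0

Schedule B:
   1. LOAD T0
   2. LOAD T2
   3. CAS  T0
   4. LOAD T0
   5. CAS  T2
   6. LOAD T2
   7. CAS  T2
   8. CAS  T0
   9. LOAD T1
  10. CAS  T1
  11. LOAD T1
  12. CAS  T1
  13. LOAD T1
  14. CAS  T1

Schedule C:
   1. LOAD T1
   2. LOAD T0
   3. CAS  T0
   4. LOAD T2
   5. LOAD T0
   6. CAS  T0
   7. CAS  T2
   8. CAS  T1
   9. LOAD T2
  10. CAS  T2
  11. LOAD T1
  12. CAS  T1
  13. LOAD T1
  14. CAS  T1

C

Run C:
   1) LOAD T1:  M=4  r_T1=4
   2) LOAD T0:  M=4  r_T0=4
   3) CAS  T0:  M=5  r_T0=4 ✓
   4) LOAD T2:  M=5  r_T2=5
   5) LOAD T0:  M=5  r_T0=5
   6) CAS  T0:  M=6  r_T0=5 ✓
   7) CAS  T2:  M=6  r_T2=5 ✗
   8) CAS  T1:  M=6  r_T1=4 ✗
   9) LOAD T2:  M=6  r_T2=6
  10) CAS  T2:  M=7  r_T2=6 ✓
  11) LOAD T1:  M=7  r_T1=7
  12) CAS  T1:  M=8  r_T1=7 ✓
  13) LOAD T1:  M=8  r_T1=8
  14) CAS  T1:  M=9  r_T1=8 ✓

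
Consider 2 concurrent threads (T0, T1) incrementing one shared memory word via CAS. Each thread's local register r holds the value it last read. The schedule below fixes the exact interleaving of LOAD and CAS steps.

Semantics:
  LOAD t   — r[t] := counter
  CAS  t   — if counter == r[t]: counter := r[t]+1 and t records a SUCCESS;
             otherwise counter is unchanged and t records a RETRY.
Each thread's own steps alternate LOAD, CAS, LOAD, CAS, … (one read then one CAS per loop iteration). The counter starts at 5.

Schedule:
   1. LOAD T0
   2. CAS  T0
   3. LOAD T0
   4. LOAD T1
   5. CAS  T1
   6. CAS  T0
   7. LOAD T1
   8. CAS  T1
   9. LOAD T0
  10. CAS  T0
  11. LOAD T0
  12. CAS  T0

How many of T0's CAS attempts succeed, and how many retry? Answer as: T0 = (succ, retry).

T0 = (3, 1)

[1] T0.load  rd  (counter 5, T0.r 5)
[2] T0.cas  hit  (counter 6, T0.r 5)
[3] T0.load  rd  (counter 6, T0.r 6)
[4] T1.load  rd  (counter 6, T1.r 6)
[5] T1.cas  hit  (counter 7, T1.r 6)
[6] T0.cas  miss  (counter 7, T0.r 6)
[7] T1.load  rd  (counter 7, T1.r 7)
[8] T1.cas  hit  (counter 8, T1.r 7)
[9] T0.load  rd  (counter 8, T0.r 8)
[10] T0.cas  hit  (counter 9, T0.r 8)
[11] T0.load  rd  (counter 9, T0.r 9)
[12] T0.cas  hit  (counter 10, T0.r 9)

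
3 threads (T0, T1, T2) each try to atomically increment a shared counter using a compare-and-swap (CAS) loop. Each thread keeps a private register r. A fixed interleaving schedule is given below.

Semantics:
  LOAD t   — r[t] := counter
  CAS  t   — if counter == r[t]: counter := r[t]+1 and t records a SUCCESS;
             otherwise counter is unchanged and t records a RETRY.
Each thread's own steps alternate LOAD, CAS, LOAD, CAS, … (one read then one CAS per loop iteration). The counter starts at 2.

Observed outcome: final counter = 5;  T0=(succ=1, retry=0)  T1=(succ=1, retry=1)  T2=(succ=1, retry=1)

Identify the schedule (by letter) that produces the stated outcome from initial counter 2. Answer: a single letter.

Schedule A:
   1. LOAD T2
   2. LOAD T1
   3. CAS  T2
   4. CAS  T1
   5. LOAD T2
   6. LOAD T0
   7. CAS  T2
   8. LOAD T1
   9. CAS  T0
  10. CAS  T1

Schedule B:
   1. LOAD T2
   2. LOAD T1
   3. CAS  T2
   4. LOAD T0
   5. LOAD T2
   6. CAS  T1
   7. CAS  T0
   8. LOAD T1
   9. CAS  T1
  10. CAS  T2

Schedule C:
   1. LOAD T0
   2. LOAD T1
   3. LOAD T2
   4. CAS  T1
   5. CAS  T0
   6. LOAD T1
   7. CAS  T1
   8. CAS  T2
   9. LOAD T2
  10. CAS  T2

B

Tracing schedule B:
[1] T2.load  rd  (counter 2, T2.r 2)
[2] T1.load  rd  (counter 2, T1.r 2)
[3] T2.cas  hit  (counter 3, T2.r 2)
[4] T0.load  rd  (counter 3, T0.r 3)
[5] T2.load  rd  (counter 3, T2.r 3)
[6] T1.cas  miss  (counter 3, T1.r 2)
[7] T0.cas  hit  (counter 4, T0.r 3)
[8] T1.load  rd  (counter 4, T1.r 4)
[9] T1.cas  hit  (counter 5, T1.r 4)
[10] T2.cas  miss  (counter 5, T2.r 3)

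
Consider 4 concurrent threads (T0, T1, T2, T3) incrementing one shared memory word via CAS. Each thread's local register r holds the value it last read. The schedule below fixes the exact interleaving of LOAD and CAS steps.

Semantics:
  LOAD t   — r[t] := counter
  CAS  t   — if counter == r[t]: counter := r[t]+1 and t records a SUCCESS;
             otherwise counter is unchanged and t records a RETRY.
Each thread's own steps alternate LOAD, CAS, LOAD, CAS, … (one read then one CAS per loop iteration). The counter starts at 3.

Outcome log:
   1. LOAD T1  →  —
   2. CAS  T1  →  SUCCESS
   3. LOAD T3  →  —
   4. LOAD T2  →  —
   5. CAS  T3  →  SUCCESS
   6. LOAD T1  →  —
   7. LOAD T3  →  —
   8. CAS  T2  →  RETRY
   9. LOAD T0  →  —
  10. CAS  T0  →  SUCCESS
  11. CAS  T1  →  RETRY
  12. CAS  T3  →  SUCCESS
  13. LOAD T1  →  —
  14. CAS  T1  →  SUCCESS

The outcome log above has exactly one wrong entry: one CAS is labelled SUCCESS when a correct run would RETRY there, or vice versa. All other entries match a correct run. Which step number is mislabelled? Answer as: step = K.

Reference trace:
#1 T1 reads 3
#2 T1 CAS(3→4) writes; counter now 4
#3 T3 reads 4
#4 T2 reads 4
#5 T3 CAS(4→5) writes; counter now 5
#6 T1 reads 5
#7 T3 reads 5
#8 T2 CAS(4→5) fails; counter now 5
#9 T0 reads 5
#10 T0 CAS(5→6) writes; counter now 6
#11 T1 CAS(5→6) fails; counter now 6
#12 T3 CAS(5→6) fails; counter now 6
#13 T1 reads 6
#14 T1 CAS(6→7) writes; counter now 7
Log disagrees first at step 12.

step = 12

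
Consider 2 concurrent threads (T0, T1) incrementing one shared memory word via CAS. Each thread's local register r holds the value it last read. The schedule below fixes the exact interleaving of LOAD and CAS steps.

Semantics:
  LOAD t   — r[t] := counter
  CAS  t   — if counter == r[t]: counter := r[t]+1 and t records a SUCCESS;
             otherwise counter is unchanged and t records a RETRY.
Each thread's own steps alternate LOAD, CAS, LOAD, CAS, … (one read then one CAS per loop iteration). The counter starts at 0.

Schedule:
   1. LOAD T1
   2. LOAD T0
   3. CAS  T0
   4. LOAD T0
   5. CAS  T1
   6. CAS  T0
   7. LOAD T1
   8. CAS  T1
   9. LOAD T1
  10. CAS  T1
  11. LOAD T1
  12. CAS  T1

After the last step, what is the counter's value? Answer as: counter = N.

T1 LOAD — after: cnt=0, r=0 — load
T0 LOAD — after: cnt=0, r=0 — load
T0 CAS — after: cnt=1, r=0 — ok
T0 LOAD — after: cnt=1, r=1 — load
T1 CAS — after: cnt=1, r=0 — retry
T0 CAS — after: cnt=2, r=1 — ok
T1 LOAD — after: cnt=2, r=2 — load
T1 CAS — after: cnt=3, r=2 — ok
T1 LOAD — after: cnt=3, r=3 — load
T1 CAS — after: cnt=4, r=3 — ok
T1 LOAD — after: cnt=4, r=4 — load
T1 CAS — after: cnt=5, r=4 — ok

counter = 5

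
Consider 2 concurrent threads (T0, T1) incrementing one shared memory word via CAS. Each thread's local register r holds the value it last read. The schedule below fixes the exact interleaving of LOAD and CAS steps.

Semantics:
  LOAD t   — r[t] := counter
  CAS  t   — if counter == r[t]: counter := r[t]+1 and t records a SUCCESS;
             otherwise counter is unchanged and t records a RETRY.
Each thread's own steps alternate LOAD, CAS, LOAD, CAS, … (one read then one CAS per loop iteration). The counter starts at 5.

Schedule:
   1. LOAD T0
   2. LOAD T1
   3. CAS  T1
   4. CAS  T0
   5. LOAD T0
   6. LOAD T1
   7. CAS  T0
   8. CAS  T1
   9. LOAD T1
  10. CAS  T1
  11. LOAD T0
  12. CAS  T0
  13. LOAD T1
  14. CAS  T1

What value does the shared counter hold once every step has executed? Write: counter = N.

counter = 10

1. LOAD T0 → mem=5 r[T0]=5 [LOAD]
2. LOAD T1 → mem=5 r[T1]=5 [LOAD]
3. CAS T1 → mem=6 r[T1]=5 [OK]
4. CAS T0 → mem=6 r[T0]=5 [RETRY]
5. LOAD T0 → mem=6 r[T0]=6 [LOAD]
6. LOAD T1 → mem=6 r[T1]=6 [LOAD]
7. CAS T0 → mem=7 r[T0]=6 [OK]
8. CAS T1 → mem=7 r[T1]=6 [RETRY]
9. LOAD T1 → mem=7 r[T1]=7 [LOAD]
10. CAS T1 → mem=8 r[T1]=7 [OK]
11. LOAD T0 → mem=8 r[T0]=8 [LOAD]
12. CAS T0 → mem=9 r[T0]=8 [OK]
13. LOAD T1 → mem=9 r[T1]=9 [LOAD]
14. CAS T1 → mem=10 r[T1]=9 [OK]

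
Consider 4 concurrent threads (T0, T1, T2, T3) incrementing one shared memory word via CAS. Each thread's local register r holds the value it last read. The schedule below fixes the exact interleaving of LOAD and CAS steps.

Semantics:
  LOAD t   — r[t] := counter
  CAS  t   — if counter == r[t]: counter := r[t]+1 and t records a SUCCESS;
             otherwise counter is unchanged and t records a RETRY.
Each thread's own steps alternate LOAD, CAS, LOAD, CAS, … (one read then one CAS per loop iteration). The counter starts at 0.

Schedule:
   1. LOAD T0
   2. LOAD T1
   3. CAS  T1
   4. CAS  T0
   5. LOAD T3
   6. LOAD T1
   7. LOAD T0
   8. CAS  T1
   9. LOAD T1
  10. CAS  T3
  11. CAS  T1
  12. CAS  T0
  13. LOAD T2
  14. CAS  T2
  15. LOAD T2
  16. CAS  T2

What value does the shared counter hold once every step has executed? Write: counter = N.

T0 LOAD — after: cnt=0, r=0 — load
T1 LOAD — after: cnt=0, r=0 — load
T1 CAS — after: cnt=1, r=0 — ok
T0 CAS — after: cnt=1, r=0 — retry
T3 LOAD — after: cnt=1, r=1 — load
T1 LOAD — after: cnt=1, r=1 — load
T0 LOAD — after: cnt=1, r=1 — load
T1 CAS — after: cnt=2, r=1 — ok
T1 LOAD — after: cnt=2, r=2 — load
T3 CAS — after: cnt=2, r=1 — retry
T1 CAS — after: cnt=3, r=2 — ok
T0 CAS — after: cnt=3, r=1 — retry
T2 LOAD — after: cnt=3, r=3 — load
T2 CAS — after: cnt=4, r=3 — ok
T2 LOAD — after: cnt=4, r=4 — load
T2 CAS — after: cnt=5, r=4 — ok

counter = 5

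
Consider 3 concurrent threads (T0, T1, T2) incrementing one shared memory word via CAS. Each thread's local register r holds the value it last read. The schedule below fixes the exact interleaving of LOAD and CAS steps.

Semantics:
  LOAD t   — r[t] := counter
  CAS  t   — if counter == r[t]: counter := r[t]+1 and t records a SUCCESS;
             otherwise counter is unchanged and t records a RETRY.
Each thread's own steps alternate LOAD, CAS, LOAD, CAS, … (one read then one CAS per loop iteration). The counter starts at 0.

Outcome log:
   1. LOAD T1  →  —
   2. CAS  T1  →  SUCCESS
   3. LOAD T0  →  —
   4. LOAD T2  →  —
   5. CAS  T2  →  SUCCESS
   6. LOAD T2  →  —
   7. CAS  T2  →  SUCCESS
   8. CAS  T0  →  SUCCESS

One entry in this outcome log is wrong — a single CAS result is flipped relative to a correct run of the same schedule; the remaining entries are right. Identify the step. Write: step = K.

Correct run:
   1) LOAD T1:  M=0  r_T1=0
   2) CAS  T1:  M=1  r_T1=0 ✓
   3) LOAD T0:  M=1  r_T0=1
   4) LOAD T2:  M=1  r_T2=1
   5) CAS  T2:  M=2  r_T2=1 ✓
   6) LOAD T2:  M=2  r_T2=2
   7) CAS  T2:  M=3  r_T2=2 ✓
   8) CAS  T0:  M=3  r_T0=1 ✗
Log disagrees first at step 8.

step = 8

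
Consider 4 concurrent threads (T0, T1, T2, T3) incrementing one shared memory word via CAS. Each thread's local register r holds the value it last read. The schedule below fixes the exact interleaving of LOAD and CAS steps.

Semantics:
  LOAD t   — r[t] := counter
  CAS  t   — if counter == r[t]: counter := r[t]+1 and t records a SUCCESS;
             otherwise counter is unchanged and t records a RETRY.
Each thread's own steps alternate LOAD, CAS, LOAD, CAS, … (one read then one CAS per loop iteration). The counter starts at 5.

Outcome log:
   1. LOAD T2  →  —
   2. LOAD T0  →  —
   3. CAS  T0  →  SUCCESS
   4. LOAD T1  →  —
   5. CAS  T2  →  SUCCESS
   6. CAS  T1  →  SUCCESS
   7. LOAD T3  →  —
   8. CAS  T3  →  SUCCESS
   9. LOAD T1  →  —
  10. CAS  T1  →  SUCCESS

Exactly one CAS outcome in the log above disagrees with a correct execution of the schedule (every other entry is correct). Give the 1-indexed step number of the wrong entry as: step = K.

Reference trace:
step 1: T2 LOAD ⇒ load; ctr=5 reg=5
step 2: T0 LOAD ⇒ load; ctr=5 reg=5
step 3: T0 CAS ⇒ ok; ctr=6 reg=5
step 4: T1 LOAD ⇒ load; ctr=6 reg=6
step 5: T2 CAS ⇒ retry; ctr=6 reg=5
step 6: T1 CAS ⇒ ok; ctr=7 reg=6
step 7: T3 LOAD ⇒ load; ctr=7 reg=7
step 8: T3 CAS ⇒ ok; ctr=8 reg=7
step 9: T1 LOAD ⇒ load; ctr=8 reg=8
step 10: T1 CAS ⇒ ok; ctr=9 reg=8
Flip is step 5.

step = 5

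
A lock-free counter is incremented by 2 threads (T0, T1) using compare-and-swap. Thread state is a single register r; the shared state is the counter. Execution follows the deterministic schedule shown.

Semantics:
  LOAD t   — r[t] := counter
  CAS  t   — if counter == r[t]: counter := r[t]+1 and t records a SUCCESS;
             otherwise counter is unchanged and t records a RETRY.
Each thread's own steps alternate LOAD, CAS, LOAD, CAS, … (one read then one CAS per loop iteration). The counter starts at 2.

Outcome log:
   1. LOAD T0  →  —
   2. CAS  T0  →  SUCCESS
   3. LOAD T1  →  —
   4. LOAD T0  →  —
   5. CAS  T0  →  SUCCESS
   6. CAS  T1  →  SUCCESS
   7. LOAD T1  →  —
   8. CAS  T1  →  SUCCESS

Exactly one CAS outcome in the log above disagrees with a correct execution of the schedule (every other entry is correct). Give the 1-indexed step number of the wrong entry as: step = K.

step = 6

Re-executing:
1. LOAD T0 → mem=2 r[T0]=2 [LOAD]
2. CAS T0 → mem=3 r[T0]=2 [OK]
3. LOAD T1 → mem=3 r[T1]=3 [LOAD]
4. LOAD T0 → mem=3 r[T0]=3 [LOAD]
5. CAS T0 → mem=4 r[T0]=3 [OK]
6. CAS T1 → mem=4 r[T1]=3 [RETRY]
7. LOAD T1 → mem=4 r[T1]=4 [LOAD]
8. CAS T1 → mem=5 r[T1]=4 [OK]
Flip is step 6.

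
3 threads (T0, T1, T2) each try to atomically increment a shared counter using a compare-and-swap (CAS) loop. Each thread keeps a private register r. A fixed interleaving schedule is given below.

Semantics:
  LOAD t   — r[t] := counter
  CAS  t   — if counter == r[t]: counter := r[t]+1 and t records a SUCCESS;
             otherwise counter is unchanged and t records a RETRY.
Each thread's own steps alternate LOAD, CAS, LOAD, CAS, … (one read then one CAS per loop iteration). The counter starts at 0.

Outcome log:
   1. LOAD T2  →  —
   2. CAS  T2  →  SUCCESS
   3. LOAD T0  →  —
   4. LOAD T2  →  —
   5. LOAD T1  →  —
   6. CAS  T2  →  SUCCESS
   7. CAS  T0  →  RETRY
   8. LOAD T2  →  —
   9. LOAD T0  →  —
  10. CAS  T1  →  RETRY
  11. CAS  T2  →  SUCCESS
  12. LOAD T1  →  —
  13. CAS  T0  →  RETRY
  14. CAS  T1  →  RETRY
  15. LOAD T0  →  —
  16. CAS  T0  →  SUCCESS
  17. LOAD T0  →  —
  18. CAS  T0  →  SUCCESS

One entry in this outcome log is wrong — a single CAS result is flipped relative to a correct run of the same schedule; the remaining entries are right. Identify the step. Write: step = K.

Reference trace:
[1] T2.load  rd  (counter 0, T2.r 0)
[2] T2.cas  hit  (counter 1, T2.r 0)
[3] T0.load  rd  (counter 1, T0.r 1)
[4] T2.load  rd  (counter 1, T2.r 1)
[5] T1.load  rd  (counter 1, T1.r 1)
[6] T2.cas  hit  (counter 2, T2.r 1)
[7] T0.cas  miss  (counter 2, T0.r 1)
[8] T2.load  rd  (counter 2, T2.r 2)
[9] T0.load  rd  (counter 2, T0.r 2)
[10] T1.cas  miss  (counter 2, T1.r 1)
[11] T2.cas  hit  (counter 3, T2.r 2)
[12] T1.load  rd  (counter 3, T1.r 3)
[13] T0.cas  miss  (counter 3, T0.r 2)
[14] T1.cas  hit  (counter 4, T1.r 3)
[15] T0.load  rd  (counter 4, T0.r 4)
[16] T0.cas  hit  (counter 5, T0.r 4)
[17] T0.load  rd  (counter 5, T0.r 5)
[18] T0.cas  hit  (counter 6, T0.r 5)
Log disagrees first at step 14.

step = 14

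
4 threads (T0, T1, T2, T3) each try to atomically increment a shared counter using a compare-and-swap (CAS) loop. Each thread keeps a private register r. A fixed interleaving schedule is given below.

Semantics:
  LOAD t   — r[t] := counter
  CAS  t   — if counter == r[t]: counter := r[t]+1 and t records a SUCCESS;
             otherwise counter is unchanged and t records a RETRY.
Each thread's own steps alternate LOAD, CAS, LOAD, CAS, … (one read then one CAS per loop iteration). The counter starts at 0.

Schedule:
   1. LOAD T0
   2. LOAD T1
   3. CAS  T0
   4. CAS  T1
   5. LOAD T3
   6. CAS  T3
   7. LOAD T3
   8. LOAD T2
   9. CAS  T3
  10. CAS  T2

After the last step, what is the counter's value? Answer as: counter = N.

counter = 3

step 1: T0 LOAD ⇒ load; ctr=0 reg=0
step 2: T1 LOAD ⇒ load; ctr=0 reg=0
step 3: T0 CAS ⇒ ok; ctr=1 reg=0
step 4: T1 CAS ⇒ retry; ctr=1 reg=0
step 5: T3 LOAD ⇒ load; ctr=1 reg=1
step 6: T3 CAS ⇒ ok; ctr=2 reg=1
step 7: T3 LOAD ⇒ load; ctr=2 reg=2
step 8: T2 LOAD ⇒ load; ctr=2 reg=2
step 9: T3 CAS ⇒ ok; ctr=3 reg=2
step 10: T2 CAS ⇒ retry; ctr=3 reg=2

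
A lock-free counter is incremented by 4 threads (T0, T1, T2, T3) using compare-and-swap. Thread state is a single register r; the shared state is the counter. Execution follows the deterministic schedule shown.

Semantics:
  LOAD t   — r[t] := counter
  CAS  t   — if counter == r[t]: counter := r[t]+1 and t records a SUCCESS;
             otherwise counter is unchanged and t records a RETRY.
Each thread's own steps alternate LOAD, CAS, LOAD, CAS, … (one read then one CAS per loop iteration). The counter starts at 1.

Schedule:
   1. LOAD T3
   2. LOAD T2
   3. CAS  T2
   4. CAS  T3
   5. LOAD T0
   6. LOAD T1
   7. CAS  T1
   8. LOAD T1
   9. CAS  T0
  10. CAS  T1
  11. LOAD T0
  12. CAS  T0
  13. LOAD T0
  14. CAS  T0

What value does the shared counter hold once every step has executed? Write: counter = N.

counter = 6

step 1: T3 LOAD ⇒ load; ctr=1 reg=1
step 2: T2 LOAD ⇒ load; ctr=1 reg=1
step 3: T2 CAS ⇒ ok; ctr=2 reg=1
step 4: T3 CAS ⇒ retry; ctr=2 reg=1
step 5: T0 LOAD ⇒ load; ctr=2 reg=2
step 6: T1 LOAD ⇒ load; ctr=2 reg=2
step 7: T1 CAS ⇒ ok; ctr=3 reg=2
step 8: T1 LOAD ⇒ load; ctr=3 reg=3
step 9: T0 CAS ⇒ retry; ctr=3 reg=2
step 10: T1 CAS ⇒ ok; ctr=4 reg=3
step 11: T0 LOAD ⇒ load; ctr=4 reg=4
step 12: T0 CAS ⇒ ok; ctr=5 reg=4
step 13: T0 LOAD ⇒ load; ctr=5 reg=5
step 14: T0 CAS ⇒ ok; ctr=6 reg=5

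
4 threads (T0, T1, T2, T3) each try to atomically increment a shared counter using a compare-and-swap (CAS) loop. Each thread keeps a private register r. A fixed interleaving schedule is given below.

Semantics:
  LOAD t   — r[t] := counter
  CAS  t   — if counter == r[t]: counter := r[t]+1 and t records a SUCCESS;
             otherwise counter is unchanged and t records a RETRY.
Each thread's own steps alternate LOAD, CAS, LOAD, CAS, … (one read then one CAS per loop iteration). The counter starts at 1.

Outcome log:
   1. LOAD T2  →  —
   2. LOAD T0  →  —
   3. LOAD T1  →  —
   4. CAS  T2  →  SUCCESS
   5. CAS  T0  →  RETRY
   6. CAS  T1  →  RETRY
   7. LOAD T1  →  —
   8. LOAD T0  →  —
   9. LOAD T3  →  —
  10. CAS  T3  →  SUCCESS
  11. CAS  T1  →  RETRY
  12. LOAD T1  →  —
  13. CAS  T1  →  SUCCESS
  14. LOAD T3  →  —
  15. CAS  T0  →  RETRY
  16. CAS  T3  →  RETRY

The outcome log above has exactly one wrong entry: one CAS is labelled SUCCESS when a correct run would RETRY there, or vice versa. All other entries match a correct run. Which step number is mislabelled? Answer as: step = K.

Correct run:
T2 LOAD — after: cnt=1, r=1 — load
T0 LOAD — after: cnt=1, r=1 — load
T1 LOAD — after: cnt=1, r=1 — load
T2 CAS — after: cnt=2, r=1 — ok
T0 CAS — after: cnt=2, r=1 — retry
T1 CAS — after: cnt=2, r=1 — retry
T1 LOAD — after: cnt=2, r=2 — load
T0 LOAD — after: cnt=2, r=2 — load
T3 LOAD — after: cnt=2, r=2 — load
T3 CAS — after: cnt=3, r=2 — ok
T1 CAS — after: cnt=3, r=2 — retry
T1 LOAD — after: cnt=3, r=3 — load
T1 CAS — after: cnt=4, r=3 — ok
T3 LOAD — after: cnt=4, r=4 — load
T0 CAS — after: cnt=4, r=2 — retry
T3 CAS — after: cnt=5, r=4 — ok
Log disagrees first at step 16.

step = 16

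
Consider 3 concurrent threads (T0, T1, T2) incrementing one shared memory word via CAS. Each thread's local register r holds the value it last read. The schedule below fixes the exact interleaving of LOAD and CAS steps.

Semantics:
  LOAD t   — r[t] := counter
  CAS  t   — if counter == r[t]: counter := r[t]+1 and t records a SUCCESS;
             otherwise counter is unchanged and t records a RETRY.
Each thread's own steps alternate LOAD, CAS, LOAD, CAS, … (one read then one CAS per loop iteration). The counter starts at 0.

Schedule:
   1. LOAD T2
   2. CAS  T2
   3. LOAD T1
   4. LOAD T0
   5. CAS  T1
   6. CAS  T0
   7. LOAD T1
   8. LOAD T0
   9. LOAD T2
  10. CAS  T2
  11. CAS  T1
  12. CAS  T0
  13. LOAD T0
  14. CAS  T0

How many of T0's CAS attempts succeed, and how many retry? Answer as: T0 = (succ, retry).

T0 = (1, 2)

T2 LOAD — after: cnt=0, r=0 — load
T2 CAS — after: cnt=1, r=0 — ok
T1 LOAD — after: cnt=1, r=1 — load
T0 LOAD — after: cnt=1, r=1 — load
T1 CAS — after: cnt=2, r=1 — ok
T0 CAS — after: cnt=2, r=1 — retry
T1 LOAD — after: cnt=2, r=2 — load
T0 LOAD — after: cnt=2, r=2 — load
T2 LOAD — after: cnt=2, r=2 — load
T2 CAS — after: cnt=3, r=2 — ok
T1 CAS — after: cnt=3, r=2 — retry
T0 CAS — after: cnt=3, r=2 — retry
T0 LOAD — after: cnt=3, r=3 — load
T0 CAS — after: cnt=4, r=3 — ok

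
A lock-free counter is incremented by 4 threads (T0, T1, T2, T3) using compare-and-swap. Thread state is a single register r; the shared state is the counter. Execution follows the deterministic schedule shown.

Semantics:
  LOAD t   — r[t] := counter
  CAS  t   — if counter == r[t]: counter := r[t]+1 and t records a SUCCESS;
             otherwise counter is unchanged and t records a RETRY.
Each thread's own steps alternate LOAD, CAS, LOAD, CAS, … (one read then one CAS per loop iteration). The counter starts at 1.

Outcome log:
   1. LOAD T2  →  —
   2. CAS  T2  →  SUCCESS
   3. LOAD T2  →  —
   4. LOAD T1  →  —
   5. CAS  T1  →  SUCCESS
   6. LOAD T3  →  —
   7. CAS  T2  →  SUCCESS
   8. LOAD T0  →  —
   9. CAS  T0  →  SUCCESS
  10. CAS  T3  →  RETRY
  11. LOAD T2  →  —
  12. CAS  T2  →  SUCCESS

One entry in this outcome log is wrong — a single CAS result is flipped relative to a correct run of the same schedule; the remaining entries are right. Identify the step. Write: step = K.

Reference trace:
#1 T2 reads 1
#2 T2 CAS(1→2) writes; counter now 2
#3 T2 reads 2
#4 T1 reads 2
#5 T1 CAS(2→3) writes; counter now 3
#6 T3 reads 3
#7 T2 CAS(2→3) fails; counter now 3
#8 T0 reads 3
#9 T0 CAS(3→4) writes; counter now 4
#10 T3 CAS(3→4) fails; counter now 4
#11 T2 reads 4
#12 T2 CAS(4→5) writes; counter now 5
Mismatch at 7.

step = 7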